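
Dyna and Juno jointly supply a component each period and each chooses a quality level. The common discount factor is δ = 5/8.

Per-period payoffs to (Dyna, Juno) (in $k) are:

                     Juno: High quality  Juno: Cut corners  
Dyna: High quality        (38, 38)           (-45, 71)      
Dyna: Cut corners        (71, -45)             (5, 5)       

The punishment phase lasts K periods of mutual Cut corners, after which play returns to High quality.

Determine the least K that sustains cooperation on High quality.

2

IC: δ(1−δ^K)/(1−δ) ≥ (71−38)/(38−5) = 1.
With δ = 5/8: need 1 − δ^K ≥ 1·(1−5/8)/(5/8), i.e. δ^K ≤ 0.4000.
Since (5/8)^1 = 0.6250 and (5/8)^2 = 0.3906, the smallest such K is 2.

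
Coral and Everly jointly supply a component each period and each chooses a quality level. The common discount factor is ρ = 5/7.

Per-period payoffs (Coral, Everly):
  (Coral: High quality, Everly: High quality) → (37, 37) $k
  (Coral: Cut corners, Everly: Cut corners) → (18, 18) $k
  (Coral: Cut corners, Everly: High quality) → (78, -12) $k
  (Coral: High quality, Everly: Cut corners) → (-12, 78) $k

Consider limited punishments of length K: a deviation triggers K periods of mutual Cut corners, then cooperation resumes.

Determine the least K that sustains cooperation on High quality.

Need Σ_{k=1}^{K} ρ^k ≥ (78−37)/(37−18) = 2.1579 at ρ = 5/7.
At K = 5 the sum is 2.0352 < 2.1579; at K = 6 it is 2.1680 ≥ 2.1579.
So the minimum punishment length is K = 6.

6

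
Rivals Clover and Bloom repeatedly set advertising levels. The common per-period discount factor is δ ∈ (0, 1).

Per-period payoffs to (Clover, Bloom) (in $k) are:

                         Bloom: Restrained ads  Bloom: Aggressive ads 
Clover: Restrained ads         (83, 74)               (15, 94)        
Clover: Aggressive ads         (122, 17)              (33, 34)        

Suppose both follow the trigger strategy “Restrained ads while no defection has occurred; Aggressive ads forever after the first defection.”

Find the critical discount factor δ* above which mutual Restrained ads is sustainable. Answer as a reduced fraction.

39/89

Clover: cooperation gives 83 each period; deviation gives 122 once then 33 forever.
  83/(1−δ) ≥ 122 + 33δ/(1−δ) ⇒ δ ≥ 39/89.
Bloom: cooperation gives 74 each period; deviation gives 94 once then 34 forever.
  δ ≥ 20/60 = 1/3.
Both must hold, so the binding constraint is Clover's: δ ≥ 39/89.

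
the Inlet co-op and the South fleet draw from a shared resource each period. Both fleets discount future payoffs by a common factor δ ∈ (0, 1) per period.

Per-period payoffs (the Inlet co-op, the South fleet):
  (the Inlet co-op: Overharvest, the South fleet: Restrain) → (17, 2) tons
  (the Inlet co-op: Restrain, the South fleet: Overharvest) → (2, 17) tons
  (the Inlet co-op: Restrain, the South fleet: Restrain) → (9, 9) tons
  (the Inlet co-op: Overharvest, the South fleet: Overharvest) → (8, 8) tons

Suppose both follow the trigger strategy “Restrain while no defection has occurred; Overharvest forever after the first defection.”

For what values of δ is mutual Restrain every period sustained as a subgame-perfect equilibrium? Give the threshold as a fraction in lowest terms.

8/9

9/(1−δ) ≥ 17 + 8δ/(1−δ)
9 ≥ 17 − 9δ
δ ≥ 8/9.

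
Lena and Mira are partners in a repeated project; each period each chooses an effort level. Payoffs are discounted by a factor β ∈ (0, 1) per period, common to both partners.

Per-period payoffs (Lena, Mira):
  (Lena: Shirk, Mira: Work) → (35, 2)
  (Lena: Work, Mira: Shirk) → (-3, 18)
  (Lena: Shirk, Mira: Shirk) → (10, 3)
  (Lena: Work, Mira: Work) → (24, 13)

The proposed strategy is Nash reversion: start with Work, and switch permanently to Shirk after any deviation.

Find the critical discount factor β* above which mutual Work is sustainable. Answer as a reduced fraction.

Lena: cooperation gives 24 each period; deviation gives 35 once then 10 forever.
  24/(1−β) ≥ 35 + 10β/(1−β) ⇒ β ≥ 11/25.
Mira: cooperation gives 13 each period; deviation gives 18 once then 3 forever.
  β ≥ 5/15 = 1/3.
Both must hold, so the binding constraint is Lena's: β ≥ 11/25.

11/25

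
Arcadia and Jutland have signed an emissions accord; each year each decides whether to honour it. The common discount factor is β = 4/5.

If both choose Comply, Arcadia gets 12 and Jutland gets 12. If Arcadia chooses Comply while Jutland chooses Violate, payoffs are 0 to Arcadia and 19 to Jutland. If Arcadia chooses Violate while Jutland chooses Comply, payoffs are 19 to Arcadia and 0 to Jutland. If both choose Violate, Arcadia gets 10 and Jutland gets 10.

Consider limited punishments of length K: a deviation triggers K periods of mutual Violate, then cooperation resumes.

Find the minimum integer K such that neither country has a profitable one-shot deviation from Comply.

IC: β(1−β^K)/(1−β) ≥ (19−12)/(12−10) = 7/2.
With β = 4/5: need 1 − β^K ≥ 7/2·(1−4/5)/(4/5), i.e. β^K ≤ 0.1250.
Since (4/5)^9 = 0.1342 and (4/5)^10 = 0.1074, the smallest such K is 10.

10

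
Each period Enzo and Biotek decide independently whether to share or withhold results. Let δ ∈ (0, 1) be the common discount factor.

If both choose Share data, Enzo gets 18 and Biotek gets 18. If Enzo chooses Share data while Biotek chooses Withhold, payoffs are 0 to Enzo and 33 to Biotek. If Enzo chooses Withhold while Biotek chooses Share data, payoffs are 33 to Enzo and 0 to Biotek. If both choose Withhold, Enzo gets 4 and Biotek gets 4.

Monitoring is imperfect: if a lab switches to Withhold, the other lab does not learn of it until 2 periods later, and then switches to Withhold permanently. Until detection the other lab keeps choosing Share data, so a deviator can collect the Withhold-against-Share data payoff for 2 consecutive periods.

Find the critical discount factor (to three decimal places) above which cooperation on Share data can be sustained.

0.719

A deviator earns 33 for 2 periods, then 4 forever; cooperating earns 18 forever. Multiplying the IC by (1−δ):
18 ≥ 33(1−δ^2) + 4δ^2, so 29·δ^2 ≥ 15 and δ^2 ≥ 15/29.
δ ≥ (15/29)^(1/2) ≈ 0.719.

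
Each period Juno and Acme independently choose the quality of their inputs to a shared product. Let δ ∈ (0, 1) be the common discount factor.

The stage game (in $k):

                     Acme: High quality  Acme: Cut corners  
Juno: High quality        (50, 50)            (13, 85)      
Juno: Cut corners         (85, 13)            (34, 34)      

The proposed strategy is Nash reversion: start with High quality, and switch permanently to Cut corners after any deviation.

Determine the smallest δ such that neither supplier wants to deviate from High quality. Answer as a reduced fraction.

35/51

One-period gain from deviating is 85 − 50 = 35. The loss is 50 − 34 = 16 in every subsequent period, with present value 16·δ/(1−δ).
Deviation is unprofitable when 16·δ/(1−δ) ≥ 35, i.e. δ/(1−δ) ≥ 35/16.
Equivalently δ ≥ 35/(35+16) = 35/51.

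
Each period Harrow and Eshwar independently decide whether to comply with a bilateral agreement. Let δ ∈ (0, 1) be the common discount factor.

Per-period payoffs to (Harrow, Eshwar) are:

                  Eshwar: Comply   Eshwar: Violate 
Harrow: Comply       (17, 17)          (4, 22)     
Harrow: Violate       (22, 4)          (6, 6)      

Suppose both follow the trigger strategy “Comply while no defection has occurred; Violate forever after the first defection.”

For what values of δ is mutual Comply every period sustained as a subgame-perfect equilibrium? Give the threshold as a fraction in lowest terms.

17/(1−δ) ≥ 22 + 6δ/(1−δ)
17 ≥ 22 − 16δ
δ ≥ 5/16.

5/16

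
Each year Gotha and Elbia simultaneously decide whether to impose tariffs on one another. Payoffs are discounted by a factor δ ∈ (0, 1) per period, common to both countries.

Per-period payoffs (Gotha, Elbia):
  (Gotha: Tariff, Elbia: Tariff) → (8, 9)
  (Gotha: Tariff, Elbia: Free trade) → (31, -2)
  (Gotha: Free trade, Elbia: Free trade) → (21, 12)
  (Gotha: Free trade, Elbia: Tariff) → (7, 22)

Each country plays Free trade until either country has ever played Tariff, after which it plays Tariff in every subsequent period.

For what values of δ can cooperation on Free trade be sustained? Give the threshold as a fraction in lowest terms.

10/13

Gotha: cooperation gives 21 each period; deviation gives 31 once then 8 forever.
  21/(1−δ) ≥ 31 + 8δ/(1−δ) ⇒ δ ≥ 10/23.
Elbia: cooperation gives 12 each period; deviation gives 22 once then 9 forever.
  δ ≥ 10/13.
Both must hold, so the binding constraint is Elbia's: δ ≥ 10/13.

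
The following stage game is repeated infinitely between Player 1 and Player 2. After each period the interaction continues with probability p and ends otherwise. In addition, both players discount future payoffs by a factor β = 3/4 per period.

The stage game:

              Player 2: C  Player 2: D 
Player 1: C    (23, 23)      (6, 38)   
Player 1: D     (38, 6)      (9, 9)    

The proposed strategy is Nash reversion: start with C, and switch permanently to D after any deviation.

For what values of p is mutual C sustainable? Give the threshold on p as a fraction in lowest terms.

20/29

Expected continuation weight on next period's payoff is β·p = 3/4·p, which plays the role of the discount factor.
Cooperation requires 3/4·p ≥ (38−23)/(38−9) = 15/29, hence p ≥ 20/29.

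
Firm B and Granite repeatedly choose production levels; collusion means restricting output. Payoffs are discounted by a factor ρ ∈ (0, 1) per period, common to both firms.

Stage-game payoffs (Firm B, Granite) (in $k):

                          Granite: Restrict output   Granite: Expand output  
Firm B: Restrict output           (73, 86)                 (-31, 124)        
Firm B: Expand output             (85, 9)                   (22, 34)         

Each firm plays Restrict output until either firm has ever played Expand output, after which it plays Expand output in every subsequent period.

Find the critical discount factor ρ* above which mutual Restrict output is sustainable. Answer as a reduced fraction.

19/45

For Firm B: deviation gain 85−73 = 12, per-period punishment loss 73−22 = 51. IC gives ρ ≥ 12/63 = 4/21.
For Granite: gain 38, loss 52 per period, so ρ ≥ 38/90 = 19/45.
The tighter constraint is Granite's, so cooperation needs ρ ≥ 19/45.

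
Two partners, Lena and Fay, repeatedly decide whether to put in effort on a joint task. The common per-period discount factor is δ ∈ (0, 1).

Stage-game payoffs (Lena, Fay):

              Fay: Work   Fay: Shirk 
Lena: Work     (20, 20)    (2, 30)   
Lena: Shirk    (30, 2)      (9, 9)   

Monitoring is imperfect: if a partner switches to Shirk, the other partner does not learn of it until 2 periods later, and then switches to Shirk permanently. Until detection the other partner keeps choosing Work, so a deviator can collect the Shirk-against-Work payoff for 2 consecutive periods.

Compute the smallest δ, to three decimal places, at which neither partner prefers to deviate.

0.690

Deviating for the 2 undetected periods gains 30−20 = 10 per period over cooperation, then loses 20−9 = 11 per period forever once punishment starts.
Gain: 10(1 + δ + … + δ^1); loss: 11·δ^2/(1−δ).
No profitable deviation ⇔ 10(1−δ^2) ≤ 11·δ^2, i.e. δ^2 ≥ 10/(10+11) = 10/21.
Hence δ ≥ (10/21)^(1/2) ≈ 0.690.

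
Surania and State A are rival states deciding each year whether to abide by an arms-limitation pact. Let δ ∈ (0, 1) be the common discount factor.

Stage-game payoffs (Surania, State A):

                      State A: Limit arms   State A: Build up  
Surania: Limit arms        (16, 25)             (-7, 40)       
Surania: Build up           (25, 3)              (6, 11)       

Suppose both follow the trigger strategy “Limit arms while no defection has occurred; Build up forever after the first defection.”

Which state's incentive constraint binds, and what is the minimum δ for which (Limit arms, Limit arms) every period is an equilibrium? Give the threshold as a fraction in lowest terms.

For Surania: deviation gain 25−16 = 9, per-period punishment loss 16−6 = 10. IC gives δ ≥ 9/19.
For State A: gain 15, loss 14 per period, so δ ≥ 15/29.
The tighter constraint is State A's, so cooperation needs δ ≥ 15/29.

State A; δ ≥ 15/29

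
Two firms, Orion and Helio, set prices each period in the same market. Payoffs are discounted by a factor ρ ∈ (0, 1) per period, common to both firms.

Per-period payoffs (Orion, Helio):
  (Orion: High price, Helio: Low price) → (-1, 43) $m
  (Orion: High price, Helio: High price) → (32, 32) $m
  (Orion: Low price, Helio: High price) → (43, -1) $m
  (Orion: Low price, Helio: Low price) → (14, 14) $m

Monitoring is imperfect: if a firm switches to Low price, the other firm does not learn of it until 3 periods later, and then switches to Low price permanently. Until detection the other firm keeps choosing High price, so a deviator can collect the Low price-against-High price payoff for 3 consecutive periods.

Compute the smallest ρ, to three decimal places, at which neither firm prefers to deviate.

0.724

The best deviation is to choose Low price for all 3 undetected periods, earning 43 each, then 14 forever once detected.
Deviation value: 43(1−ρ^3)/(1−ρ) + 14ρ^3/(1−ρ); cooperation value: 32/(1−ρ).
IC: 32 ≥ 43(1−ρ^3) + 14ρ^3 = 43 − 29ρ^3.
So ρ^3 ≥ 11/29, giving ρ ≥ (11/29)^(1/3) ≈ 0.724.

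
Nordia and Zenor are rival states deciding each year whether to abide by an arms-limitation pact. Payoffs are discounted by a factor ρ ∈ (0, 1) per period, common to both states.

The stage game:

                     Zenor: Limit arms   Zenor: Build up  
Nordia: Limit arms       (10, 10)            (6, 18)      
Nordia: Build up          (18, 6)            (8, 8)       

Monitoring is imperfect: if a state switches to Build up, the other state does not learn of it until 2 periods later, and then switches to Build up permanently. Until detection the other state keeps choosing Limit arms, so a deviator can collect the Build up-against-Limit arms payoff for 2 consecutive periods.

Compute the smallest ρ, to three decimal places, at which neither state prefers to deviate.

Deviating for the 2 undetected periods gains 18−10 = 8 per period over cooperation, then loses 10−8 = 2 per period forever once punishment starts.
Gain: 8(1 + ρ + … + ρ^1); loss: 2·ρ^2/(1−ρ).
No profitable deviation ⇔ 8(1−ρ^2) ≤ 2·ρ^2, i.e. ρ^2 ≥ 8/(8+2) = 4/5.
Hence ρ ≥ (4/5)^(1/2) ≈ 0.894.

0.894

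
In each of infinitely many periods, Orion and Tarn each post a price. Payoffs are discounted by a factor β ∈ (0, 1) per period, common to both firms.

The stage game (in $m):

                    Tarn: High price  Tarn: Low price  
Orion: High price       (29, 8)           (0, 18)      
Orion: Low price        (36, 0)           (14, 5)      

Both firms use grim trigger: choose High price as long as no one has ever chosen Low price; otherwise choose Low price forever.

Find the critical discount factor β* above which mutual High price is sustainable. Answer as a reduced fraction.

10/13

Orion's threshold: (36−29)/(36−14) = 7/22.
Tarn's threshold: (18−8)/(18−5) = 10/13.
7/22 < 10/13, so Tarn binds and β* = 10/13.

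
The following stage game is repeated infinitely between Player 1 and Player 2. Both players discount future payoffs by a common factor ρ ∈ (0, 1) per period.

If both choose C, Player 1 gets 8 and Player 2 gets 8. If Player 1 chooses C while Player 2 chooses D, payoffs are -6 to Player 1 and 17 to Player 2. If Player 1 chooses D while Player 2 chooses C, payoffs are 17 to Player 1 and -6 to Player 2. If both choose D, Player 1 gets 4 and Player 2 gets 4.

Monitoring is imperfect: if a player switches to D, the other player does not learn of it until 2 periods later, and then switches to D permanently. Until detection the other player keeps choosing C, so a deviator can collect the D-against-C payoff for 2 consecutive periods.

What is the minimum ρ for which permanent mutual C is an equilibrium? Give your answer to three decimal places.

Deviating for the 2 undetected periods gains 17−8 = 9 per period over cooperation, then loses 8−4 = 4 per period forever once punishment starts.
Gain: 9(1 + ρ + … + ρ^1); loss: 4·ρ^2/(1−ρ).
No profitable deviation ⇔ 9(1−ρ^2) ≤ 4·ρ^2, i.e. ρ^2 ≥ 9/(9+4) = 9/13.
Hence ρ ≥ (9/13)^(1/2) ≈ 0.832.

0.832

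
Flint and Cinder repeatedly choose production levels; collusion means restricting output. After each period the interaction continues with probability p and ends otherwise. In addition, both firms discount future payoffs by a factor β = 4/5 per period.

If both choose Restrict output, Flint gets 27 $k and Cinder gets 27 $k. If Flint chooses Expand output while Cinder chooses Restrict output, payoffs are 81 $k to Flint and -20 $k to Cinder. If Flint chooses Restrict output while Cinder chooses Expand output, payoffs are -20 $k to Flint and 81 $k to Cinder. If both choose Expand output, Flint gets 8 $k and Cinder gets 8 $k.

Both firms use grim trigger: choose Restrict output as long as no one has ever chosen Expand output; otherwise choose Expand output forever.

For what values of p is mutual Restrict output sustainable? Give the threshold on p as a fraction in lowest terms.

135/146

Expected continuation weight on next period's payoff is β·p = 4/5·p, which plays the role of the discount factor.
Cooperation requires 4/5·p ≥ (81−27)/(81−8) = 54/73, hence p ≥ 135/146.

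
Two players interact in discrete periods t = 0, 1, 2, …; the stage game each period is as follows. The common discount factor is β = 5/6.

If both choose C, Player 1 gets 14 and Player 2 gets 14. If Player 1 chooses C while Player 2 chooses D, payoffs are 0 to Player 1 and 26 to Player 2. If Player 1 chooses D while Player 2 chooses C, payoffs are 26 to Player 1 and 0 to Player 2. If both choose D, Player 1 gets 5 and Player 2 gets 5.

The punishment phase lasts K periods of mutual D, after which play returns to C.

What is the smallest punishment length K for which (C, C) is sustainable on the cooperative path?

Need Σ_{k=1}^{K} β^k ≥ (26−14)/(14−5) = 1.3333 at β = 5/6.
At K = 1 the sum is 0.8333 < 1.3333; at K = 2 it is 1.5278 ≥ 1.3333.
So the minimum punishment length is K = 2.

2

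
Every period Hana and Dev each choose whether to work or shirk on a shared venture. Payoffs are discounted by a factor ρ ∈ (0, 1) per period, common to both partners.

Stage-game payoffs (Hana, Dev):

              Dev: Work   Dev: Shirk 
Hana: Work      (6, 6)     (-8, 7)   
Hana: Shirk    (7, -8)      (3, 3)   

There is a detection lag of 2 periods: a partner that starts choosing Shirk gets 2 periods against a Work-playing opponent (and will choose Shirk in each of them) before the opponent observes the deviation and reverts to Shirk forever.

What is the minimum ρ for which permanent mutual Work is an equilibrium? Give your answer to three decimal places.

A deviator earns 7 for 2 periods, then 3 forever; cooperating earns 6 forever. Multiplying the IC by (1−ρ):
6 ≥ 7(1−ρ^2) + 3ρ^2, so 4·ρ^2 ≥ 1 and ρ^2 ≥ 1/4.
ρ ≥ (1/4)^(1/2) ≈ 0.500.

0.500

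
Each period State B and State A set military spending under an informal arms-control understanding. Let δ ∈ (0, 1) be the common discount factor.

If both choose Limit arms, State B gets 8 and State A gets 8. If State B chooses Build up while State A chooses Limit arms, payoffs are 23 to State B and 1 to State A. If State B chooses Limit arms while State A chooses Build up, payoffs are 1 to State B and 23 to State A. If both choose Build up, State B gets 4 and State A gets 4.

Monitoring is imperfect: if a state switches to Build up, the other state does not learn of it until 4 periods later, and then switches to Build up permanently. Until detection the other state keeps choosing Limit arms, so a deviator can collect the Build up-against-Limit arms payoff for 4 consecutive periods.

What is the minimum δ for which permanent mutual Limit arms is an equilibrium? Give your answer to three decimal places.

0.943

Deviating for the 4 undetected periods gains 23−8 = 15 per period over cooperation, then loses 8−4 = 4 per period forever once punishment starts.
Gain: 15(1 + δ + … + δ^3); loss: 4·δ^4/(1−δ).
No profitable deviation ⇔ 15(1−δ^4) ≤ 4·δ^4, i.e. δ^4 ≥ 15/(15+4) = 15/19.
Hence δ ≥ (15/19)^(1/4) ≈ 0.943.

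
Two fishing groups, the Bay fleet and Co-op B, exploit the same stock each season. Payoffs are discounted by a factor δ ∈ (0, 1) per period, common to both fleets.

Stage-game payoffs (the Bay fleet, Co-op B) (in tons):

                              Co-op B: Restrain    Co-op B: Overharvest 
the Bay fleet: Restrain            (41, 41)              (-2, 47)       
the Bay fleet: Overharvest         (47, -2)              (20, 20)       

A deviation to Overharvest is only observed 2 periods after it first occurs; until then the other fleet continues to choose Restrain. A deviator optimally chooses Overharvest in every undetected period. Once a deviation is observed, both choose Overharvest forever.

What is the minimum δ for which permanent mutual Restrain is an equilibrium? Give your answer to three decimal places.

The best deviation is to choose Overharvest for all 2 undetected periods, earning 47 each, then 20 forever once detected.
Deviation value: 47(1−δ^2)/(1−δ) + 20δ^2/(1−δ); cooperation value: 41/(1−δ).
IC: 41 ≥ 47(1−δ^2) + 20δ^2 = 47 − 27δ^2.
So δ^2 ≥ 6/27 = 2/9, giving δ ≥ (2/9)^(1/2) ≈ 0.471.

0.471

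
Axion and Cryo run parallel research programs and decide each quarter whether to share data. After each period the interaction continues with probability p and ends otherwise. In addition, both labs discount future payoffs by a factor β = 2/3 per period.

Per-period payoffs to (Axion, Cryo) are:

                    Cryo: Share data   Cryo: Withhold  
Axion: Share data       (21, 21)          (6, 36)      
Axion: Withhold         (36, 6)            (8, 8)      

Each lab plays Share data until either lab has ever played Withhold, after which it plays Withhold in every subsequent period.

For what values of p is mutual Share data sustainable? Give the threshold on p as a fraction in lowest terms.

Expected continuation weight on next period's payoff is β·p = 2/3·p, which plays the role of the discount factor.
Cooperation requires 2/3·p ≥ (36−21)/(36−8) = 15/28, hence p ≥ 45/56.

45/56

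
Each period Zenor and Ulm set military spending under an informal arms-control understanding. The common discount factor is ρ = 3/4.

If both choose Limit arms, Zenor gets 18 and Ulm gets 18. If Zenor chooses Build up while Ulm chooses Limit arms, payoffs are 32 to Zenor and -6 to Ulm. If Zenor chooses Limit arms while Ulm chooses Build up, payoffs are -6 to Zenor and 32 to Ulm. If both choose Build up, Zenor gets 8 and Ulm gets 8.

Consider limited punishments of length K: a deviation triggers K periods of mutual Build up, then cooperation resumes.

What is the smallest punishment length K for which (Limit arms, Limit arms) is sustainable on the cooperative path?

3

Need Σ_{k=1}^{K} ρ^k ≥ (32−18)/(18−8) = 1.4000 at ρ = 3/4.
At K = 2 the sum is 1.3125 < 1.4000; at K = 3 it is 1.7344 ≥ 1.4000.
So the minimum punishment length is K = 3.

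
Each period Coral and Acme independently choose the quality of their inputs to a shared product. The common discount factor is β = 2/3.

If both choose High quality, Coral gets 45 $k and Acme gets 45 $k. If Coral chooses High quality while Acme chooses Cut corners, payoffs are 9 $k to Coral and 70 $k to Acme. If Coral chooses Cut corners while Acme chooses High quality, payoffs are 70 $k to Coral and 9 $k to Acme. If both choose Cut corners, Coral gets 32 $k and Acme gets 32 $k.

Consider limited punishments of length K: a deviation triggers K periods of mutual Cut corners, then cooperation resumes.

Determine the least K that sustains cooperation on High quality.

9

IC: β(1−β^K)/(1−β) ≥ (70−45)/(45−32) = 25/13.
With β = 2/3: need 1 − β^K ≥ 25/13·(1−2/3)/(2/3), i.e. β^K ≤ 0.0385.
Since (2/3)^8 = 0.0390 and (2/3)^9 = 0.0260, the smallest such K is 9.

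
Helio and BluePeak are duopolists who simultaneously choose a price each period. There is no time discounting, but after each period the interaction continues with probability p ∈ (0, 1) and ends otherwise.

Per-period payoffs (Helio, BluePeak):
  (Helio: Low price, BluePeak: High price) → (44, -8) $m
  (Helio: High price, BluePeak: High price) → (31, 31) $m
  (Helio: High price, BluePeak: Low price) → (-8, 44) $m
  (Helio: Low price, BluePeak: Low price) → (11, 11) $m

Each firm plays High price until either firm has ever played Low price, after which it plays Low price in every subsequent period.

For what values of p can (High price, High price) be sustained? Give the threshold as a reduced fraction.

Expected cooperation value is 31 + p·31 + p²·31 + … = 31/(1−p); deviation gives 44 + p·11/(1−p).
31 ≥ 44(1−p) + 11p ⇒ 33p ≥ 13 ⇒ p ≥ 13/33.

13/33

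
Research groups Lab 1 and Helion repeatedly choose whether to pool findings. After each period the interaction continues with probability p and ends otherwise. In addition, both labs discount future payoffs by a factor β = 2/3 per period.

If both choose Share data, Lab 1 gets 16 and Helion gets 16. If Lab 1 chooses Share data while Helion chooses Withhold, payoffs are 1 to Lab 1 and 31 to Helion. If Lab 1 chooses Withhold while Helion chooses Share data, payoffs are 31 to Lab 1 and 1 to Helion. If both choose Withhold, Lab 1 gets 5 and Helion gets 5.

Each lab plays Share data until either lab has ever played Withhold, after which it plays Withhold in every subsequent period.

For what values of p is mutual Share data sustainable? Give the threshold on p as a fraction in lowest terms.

With continuation probability p and discount β, the effective per-period discount factor is βp.
Grim-trigger IC: βp ≥ (31−16)/(31−5) = 15/26.
So p ≥ (15/26)/(2/3) = 45/52.

45/52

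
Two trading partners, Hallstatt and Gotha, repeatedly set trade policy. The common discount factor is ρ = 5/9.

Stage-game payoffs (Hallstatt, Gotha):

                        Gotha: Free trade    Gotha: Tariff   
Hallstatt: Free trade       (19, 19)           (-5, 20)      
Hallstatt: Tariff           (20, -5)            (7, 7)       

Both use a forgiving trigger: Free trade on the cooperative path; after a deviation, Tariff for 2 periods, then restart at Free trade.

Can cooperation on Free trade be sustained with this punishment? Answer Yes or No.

A one-shot deviation gives 20 now, then 7 for 2 periods, then back to 19.
Gain from deviating: (20−19) today; loss: (19−7) in each of the next 2 periods.
No-deviation condition: (19−7)(ρ+…+ρ^2) ≥ 20−19, i.e. ρ+…+ρ^2 ≥ 1/12.
At ρ = 5/9: ρ+…+ρ^2 = 0.8642 ≥ 0.0833.
So cooperation is sustainable.

Yes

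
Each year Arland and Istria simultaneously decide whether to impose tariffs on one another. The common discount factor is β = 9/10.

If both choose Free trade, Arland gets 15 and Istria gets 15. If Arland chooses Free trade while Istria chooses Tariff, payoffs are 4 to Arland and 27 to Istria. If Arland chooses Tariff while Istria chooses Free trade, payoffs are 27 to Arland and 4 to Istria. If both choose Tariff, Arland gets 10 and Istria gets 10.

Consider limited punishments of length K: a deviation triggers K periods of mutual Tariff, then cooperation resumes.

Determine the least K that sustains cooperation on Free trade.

3

Need Σ_{k=1}^{K} β^k ≥ (27−15)/(15−10) = 2.4000 at β = 9/10.
At K = 2 the sum is 1.7100 < 2.4000; at K = 3 it is 2.4390 ≥ 2.4000.
So the minimum punishment length is K = 3.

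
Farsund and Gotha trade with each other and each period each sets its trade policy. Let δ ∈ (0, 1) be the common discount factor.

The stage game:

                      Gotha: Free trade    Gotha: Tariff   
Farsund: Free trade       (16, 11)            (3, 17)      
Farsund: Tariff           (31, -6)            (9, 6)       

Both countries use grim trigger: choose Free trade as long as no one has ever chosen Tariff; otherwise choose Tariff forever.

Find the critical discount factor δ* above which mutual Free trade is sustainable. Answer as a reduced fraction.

15/22

Farsund's threshold: (31−16)/(31−9) = 15/22.
Gotha's threshold: (17−11)/(17−6) = 6/11.
15/22 > 6/11, so Farsund binds and δ* = 15/22.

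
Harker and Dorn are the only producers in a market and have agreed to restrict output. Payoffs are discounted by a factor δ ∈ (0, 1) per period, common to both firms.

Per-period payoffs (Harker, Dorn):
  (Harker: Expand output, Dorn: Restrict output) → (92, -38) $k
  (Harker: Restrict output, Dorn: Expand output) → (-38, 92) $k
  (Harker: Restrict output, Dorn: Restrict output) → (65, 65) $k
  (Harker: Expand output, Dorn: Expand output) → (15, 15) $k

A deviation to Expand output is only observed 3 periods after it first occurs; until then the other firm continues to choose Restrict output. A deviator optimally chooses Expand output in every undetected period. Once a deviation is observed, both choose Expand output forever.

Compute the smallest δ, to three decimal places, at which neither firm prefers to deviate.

Deviating for the 3 undetected periods gains 92−65 = 27 per period over cooperation, then loses 65−15 = 50 per period forever once punishment starts.
Gain: 27(1 + δ + … + δ^2); loss: 50·δ^3/(1−δ).
No profitable deviation ⇔ 27(1−δ^3) ≤ 50·δ^3, i.e. δ^3 ≥ 27/(27+50) = 27/77.
Hence δ ≥ (27/77)^(1/3) ≈ 0.705.

0.705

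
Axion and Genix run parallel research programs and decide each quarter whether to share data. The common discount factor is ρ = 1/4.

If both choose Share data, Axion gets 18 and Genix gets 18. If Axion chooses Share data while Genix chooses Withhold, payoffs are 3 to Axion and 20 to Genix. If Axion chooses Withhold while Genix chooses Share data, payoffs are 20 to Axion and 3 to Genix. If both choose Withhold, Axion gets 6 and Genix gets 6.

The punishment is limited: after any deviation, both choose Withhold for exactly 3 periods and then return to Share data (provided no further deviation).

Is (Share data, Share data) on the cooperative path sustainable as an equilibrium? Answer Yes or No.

Yes

A one-shot deviation gives 20 now, then 6 for 3 periods, then back to 18.
Gain from deviating: (20−18) today; loss: (18−6) in each of the next 3 periods.
No-deviation condition: (18−6)(ρ+…+ρ^3) ≥ 20−18, i.e. ρ+…+ρ^3 ≥ 1/6.
At ρ = 1/4: ρ+…+ρ^3 = 0.3281 ≥ 0.1667.
So cooperation is sustainable.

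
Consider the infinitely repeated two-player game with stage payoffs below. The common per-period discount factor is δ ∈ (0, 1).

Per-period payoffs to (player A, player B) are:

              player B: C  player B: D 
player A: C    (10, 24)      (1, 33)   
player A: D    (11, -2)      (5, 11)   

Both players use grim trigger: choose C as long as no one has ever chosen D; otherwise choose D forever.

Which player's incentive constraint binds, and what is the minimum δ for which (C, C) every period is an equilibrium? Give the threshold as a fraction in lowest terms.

player B; δ ≥ 9/22

For player A: deviation gain 11−10 = 1, per-period punishment loss 10−5 = 5. IC gives δ ≥ 1/6.
For player B: gain 9, loss 13 per period, so δ ≥ 9/22.
The tighter constraint is player B's, so cooperation needs δ ≥ 9/22.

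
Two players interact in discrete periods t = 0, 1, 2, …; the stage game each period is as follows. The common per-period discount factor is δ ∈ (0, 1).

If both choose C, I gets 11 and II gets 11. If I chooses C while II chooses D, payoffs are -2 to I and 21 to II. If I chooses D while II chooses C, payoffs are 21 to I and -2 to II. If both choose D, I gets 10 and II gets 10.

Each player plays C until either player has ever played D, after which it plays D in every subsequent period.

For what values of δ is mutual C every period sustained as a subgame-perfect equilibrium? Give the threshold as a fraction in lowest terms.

10/11

Cooperation forever yields 11 each period: 11/(1−δ).
Deviating yields 21 once, then 10 forever: 21 + 10δ/(1−δ).
No profitable deviation requires 11/(1−δ) ≥ 21 + 10δ/(1−δ).
Multiplying by (1−δ): 11 ≥ 21(1−δ) + 10δ = 21 − 11δ.
So 11δ ≥ 10, i.e. δ ≥ 10/11.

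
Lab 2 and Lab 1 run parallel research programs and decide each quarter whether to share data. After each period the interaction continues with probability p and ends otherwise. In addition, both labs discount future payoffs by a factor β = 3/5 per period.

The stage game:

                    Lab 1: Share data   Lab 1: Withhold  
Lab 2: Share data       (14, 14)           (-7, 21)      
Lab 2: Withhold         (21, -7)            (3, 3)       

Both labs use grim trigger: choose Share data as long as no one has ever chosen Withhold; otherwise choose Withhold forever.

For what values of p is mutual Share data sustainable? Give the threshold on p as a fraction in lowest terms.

Expected continuation weight on next period's payoff is β·p = 3/5·p, which plays the role of the discount factor.
Cooperation requires 3/5·p ≥ (21−14)/(21−3) = 7/18, hence p ≥ 35/54.

35/54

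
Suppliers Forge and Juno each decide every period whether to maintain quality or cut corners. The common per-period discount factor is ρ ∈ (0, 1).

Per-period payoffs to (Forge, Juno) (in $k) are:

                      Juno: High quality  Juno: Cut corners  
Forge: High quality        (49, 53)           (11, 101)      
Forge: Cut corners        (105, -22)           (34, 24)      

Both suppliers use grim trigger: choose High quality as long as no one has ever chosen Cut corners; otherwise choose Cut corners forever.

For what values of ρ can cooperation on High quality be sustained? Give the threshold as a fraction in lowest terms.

56/71

Forge: cooperation gives 49 each period; deviation gives 105 once then 34 forever.
  49/(1−ρ) ≥ 105 + 34ρ/(1−ρ) ⇒ ρ ≥ 56/71.
Juno: cooperation gives 53 each period; deviation gives 101 once then 24 forever.
  ρ ≥ 48/77.
Both must hold, so the binding constraint is Forge's: ρ ≥ 56/71.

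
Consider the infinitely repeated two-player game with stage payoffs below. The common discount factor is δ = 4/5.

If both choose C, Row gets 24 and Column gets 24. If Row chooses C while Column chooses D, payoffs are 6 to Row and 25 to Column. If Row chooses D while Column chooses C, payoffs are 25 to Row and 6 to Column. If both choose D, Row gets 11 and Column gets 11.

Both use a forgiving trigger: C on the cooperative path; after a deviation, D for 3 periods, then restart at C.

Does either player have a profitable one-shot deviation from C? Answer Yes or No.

No

Comparing payoff streams over the 4 periods until play realigns: cooperate → 24(1+δ+…+δ^3); deviate → 25 + 11(δ+…+δ^3).
Cooperation is sustained iff (24−11)(δ+…+δ^3) ≥ 25−24.
δ+…+δ^3 = 4/5·(1−(4/5)^3)/(1−4/5) = 1.9520, and (25−24)/(24−11) = 0.0769.
1.9520 ≥ 0.0769, so cooperation is sustainable.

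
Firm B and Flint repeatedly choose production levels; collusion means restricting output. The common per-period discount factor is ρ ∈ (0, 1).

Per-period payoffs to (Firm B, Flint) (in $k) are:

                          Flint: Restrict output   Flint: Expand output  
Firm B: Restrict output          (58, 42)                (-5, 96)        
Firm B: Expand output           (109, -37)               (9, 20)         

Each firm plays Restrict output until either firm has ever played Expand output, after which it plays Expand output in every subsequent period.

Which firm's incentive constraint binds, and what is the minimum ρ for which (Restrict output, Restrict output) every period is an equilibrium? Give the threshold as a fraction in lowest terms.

Firm B's threshold: (109−58)/(109−9) = 51/100.
Flint's threshold: (96−42)/(96−20) = 27/38.
51/100 < 27/38, so Flint binds and ρ* = 27/38.

Flint; ρ ≥ 27/38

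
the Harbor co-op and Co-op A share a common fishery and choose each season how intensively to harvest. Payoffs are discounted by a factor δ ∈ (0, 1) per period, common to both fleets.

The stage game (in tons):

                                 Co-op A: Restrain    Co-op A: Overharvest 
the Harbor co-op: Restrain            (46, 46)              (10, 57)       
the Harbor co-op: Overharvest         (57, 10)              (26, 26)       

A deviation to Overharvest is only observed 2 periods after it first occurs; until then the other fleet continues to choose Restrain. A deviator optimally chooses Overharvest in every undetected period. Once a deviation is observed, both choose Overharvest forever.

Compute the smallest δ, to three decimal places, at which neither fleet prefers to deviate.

Deviating for the 2 undetected periods gains 57−46 = 11 per period over cooperation, then loses 46−26 = 20 per period forever once punishment starts.
Gain: 11(1 + δ + … + δ^1); loss: 20·δ^2/(1−δ).
No profitable deviation ⇔ 11(1−δ^2) ≤ 20·δ^2, i.e. δ^2 ≥ 11/(11+20) = 11/31.
Hence δ ≥ (11/31)^(1/2) ≈ 0.596.

0.596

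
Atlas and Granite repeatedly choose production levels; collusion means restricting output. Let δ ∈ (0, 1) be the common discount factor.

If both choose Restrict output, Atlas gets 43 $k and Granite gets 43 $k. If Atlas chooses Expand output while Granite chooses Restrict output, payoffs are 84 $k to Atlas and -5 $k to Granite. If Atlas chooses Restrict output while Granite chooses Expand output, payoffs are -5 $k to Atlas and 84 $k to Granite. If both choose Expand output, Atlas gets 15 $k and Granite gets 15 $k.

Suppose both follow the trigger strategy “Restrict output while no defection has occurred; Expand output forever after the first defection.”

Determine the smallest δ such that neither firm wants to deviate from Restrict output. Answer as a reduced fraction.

One-period gain from deviating is 84 − 43 = 41. The loss is 43 − 15 = 28 in every subsequent period, with present value 28·δ/(1−δ).
Deviation is unprofitable when 28·δ/(1−δ) ≥ 41, i.e. δ/(1−δ) ≥ 41/28.
Equivalently δ ≥ 41/(41+28) = 41/69.

41/69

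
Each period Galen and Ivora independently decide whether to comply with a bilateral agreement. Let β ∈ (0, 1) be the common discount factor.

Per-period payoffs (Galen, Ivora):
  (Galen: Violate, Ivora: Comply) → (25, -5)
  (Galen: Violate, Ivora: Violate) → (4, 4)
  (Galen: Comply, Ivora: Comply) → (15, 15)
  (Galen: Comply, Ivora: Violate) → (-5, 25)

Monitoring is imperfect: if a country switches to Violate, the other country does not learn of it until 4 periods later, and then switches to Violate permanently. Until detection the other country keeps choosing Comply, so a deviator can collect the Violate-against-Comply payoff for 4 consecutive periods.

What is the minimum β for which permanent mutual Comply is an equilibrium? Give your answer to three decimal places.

A deviator earns 25 for 4 periods, then 4 forever; cooperating earns 15 forever. Multiplying the IC by (1−β):
15 ≥ 25(1−β^4) + 4β^4, so 21·β^4 ≥ 10 and β^4 ≥ 10/21.
β ≥ (10/21)^(1/4) ≈ 0.831.

0.831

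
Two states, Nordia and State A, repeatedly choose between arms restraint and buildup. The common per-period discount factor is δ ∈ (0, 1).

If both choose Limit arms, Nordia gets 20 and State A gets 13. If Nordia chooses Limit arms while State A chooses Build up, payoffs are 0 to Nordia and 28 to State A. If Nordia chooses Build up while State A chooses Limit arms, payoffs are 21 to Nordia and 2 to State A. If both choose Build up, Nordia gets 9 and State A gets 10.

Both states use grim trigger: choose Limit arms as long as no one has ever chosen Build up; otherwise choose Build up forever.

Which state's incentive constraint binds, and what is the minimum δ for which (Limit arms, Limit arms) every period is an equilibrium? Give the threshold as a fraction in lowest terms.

Nordia: cooperation gives 20 each period; deviation gives 21 once then 9 forever.
  20/(1−δ) ≥ 21 + 9δ/(1−δ) ⇒ δ ≥ 1/12.
State A: cooperation gives 13 each period; deviation gives 28 once then 10 forever.
  δ ≥ 15/18 = 5/6.
Both must hold, so the binding constraint is State A's: δ ≥ 5/6.

State A; δ ≥ 5/6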